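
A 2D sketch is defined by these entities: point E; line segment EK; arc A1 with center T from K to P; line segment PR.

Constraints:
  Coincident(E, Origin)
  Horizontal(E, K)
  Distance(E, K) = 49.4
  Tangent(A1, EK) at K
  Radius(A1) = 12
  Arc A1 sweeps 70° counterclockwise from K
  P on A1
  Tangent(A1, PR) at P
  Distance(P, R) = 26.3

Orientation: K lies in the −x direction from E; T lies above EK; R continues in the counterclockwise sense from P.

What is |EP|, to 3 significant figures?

38.9

E is at the origin; EK is horizontal with |EK| = 49.4 and K on the −x side, so K = (-49.4, 0.00). Since A1 is tangent to EK there, TK ⟂ EK, so T = K + (0, 12) = (-49.4, 12.0). On A1, K sits at bearing -90° from T; a 70° counterclockwise sweep puts P at bearing -20°, so P = T + 12.0·(cos -20°, sin -20°) = (-38.1, 7.90). Then |EP| = |P − E| = 38.9.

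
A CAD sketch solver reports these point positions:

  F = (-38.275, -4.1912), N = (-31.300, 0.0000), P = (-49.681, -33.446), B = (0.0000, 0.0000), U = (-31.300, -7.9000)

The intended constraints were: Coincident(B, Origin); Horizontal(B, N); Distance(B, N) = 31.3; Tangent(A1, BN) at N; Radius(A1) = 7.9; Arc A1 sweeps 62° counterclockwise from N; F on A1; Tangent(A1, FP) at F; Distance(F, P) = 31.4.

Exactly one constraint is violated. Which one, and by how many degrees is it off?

Tangent(A1, FP) at F — off by 6.70°.

B = (0.00, 0.00) ✓; B.y = 0.00, N.y = 0.00 ✓; |BN| = 31.30 ✓; ∠(UN, NB) = 90.00° ✓; |UN| = 7.900 ✓; bearing(U→F) − bearing(U→N) = 62.00° ✓; |UF| = 7.900 ✓; ∠(UF, FP) = 83.30° ✗; |FP| = 31.40 ✓.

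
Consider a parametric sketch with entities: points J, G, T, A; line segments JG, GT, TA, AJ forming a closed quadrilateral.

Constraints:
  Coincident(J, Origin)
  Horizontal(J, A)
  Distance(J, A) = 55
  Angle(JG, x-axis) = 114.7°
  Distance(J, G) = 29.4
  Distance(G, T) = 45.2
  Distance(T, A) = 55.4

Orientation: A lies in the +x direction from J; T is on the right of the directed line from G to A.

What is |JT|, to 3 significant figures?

16.3

Checks: |GT| = 45.20 ✓; |TA| = 55.40 ✓.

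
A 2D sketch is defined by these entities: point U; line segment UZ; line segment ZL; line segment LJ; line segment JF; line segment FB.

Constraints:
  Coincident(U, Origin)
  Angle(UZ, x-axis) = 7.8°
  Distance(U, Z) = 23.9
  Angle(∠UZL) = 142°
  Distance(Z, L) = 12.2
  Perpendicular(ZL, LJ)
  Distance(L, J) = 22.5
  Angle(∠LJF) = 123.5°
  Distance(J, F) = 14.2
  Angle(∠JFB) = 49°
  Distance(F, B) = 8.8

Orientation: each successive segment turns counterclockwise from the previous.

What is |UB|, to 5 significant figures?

21.479

U is at the origin; UZ runs at 7.8° with length 23.9, so Z = (23.679, 3.2436). ∠UZL = 142.0° gives ZL at 45.800° from the x-axis; with |ZL| = 12.2, L = (32.184, 11.990). ZL is perpendicular to LJ, so LJ runs at 135.80°; with |LJ| = 22.5, J = (16.054, 27.676). ∠LJF = 123.5° gives JF at -167.70° from the x-axis; with |JF| = 14.2, F = (2.1798, 24.651). ∠JFB = 49.0° gives FB at -36.700° from the x-axis; with |FB| = 8.8, B = (9.2354, 19.392). Then |UB| = |B − U| = 21.479.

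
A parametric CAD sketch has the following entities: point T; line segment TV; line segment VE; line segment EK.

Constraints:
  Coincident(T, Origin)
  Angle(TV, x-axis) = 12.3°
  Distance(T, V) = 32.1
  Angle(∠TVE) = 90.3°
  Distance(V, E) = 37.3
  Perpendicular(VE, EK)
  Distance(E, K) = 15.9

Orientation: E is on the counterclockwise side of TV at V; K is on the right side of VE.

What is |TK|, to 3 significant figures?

60.9

T is at the origin; TV runs at 12.3° with length 32.1, so V = 32.1·(cos 12.3°, sin 12.3°) = (31.4, 6.84). ∠TVE = 90.3°, so VE runs at 12.3° + (180° − 90.3°) = 102° from the x-axis; with |VE| = 37.3, E = V + 37.3·(cos 102°, sin 102°) = (23.6, 43.3). The perpendicularity gives EK at right angles to VE; with |EK| = 15.9 on the right of VE, K = E + 15.9·(0.978, 0.208) = (39.2, 46.6). Then |TK| = |K − T| = 60.9.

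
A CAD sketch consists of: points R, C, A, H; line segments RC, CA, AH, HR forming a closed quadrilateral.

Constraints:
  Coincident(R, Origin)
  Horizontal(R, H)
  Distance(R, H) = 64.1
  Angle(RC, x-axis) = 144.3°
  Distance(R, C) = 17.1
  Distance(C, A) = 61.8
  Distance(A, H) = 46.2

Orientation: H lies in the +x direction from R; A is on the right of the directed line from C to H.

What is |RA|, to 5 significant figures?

44.904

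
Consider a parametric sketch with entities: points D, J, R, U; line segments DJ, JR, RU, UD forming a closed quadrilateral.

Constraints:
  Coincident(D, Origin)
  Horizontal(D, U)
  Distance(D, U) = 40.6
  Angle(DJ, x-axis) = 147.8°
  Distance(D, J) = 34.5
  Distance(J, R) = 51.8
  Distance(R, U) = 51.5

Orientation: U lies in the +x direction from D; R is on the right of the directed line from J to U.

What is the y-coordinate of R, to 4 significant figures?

-26.60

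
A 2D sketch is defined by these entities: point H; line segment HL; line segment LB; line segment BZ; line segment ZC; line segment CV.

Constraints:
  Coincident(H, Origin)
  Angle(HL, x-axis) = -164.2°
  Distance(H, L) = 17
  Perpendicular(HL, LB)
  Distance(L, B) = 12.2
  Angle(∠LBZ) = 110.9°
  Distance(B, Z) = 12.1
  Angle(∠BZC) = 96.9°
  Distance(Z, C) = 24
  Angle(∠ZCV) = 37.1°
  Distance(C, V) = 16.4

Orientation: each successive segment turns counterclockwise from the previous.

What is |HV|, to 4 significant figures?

9.619

H is at the origin; HL runs at -164.2° with length 17.0, so L = (-16.36, -4.629). The perpendicularity gives LB at right angles to HL, so LB runs at -74.20°; with |LB| = 12.2, B = (-13.04, -16.37). ∠LBZ = 110.9° gives BZ at -5.100° from the x-axis; with |BZ| = 12.1, Z = (-0.9838, -17.44). ∠BZC = 96.9° gives ZC at 78.00° from the x-axis; with |ZC| = 24.0, C = (4.006, 6.032). ∠ZCV = 37.1° gives CV at -139.1° from the x-axis; with |CV| = 16.4, V = (-8.390, -4.706). Then |HV| = |V − H| = 9.619.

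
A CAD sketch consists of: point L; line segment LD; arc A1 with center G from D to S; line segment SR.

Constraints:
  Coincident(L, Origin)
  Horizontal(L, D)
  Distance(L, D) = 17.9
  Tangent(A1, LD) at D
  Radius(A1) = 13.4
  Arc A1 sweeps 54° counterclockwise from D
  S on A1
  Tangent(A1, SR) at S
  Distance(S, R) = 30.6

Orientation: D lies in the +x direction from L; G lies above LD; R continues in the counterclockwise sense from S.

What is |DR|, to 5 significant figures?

41.807

L is at the origin; L and D share the same y with |LD| = 17.9 and D on the +x side, so D = (17.900, 0.0000). Tangency of A1 to LD means the radius GD is perpendicular to LD, so G = D + (0, 13.4) = (17.900, 13.400). On A1, D sits at bearing -90° from G; a 54° counterclockwise sweep puts S at bearing -36°, so S = G + 13.4·(cos -36°, sin -36°) = (28.741, 5.5237). Since A1 is tangent to SR there, GS ⟂ SR, so SR runs along (−sin -36°, cos -36°); with |SR| = 30.6, R = (46.727, 30.280). Then |DR| = |R − D| = 41.807.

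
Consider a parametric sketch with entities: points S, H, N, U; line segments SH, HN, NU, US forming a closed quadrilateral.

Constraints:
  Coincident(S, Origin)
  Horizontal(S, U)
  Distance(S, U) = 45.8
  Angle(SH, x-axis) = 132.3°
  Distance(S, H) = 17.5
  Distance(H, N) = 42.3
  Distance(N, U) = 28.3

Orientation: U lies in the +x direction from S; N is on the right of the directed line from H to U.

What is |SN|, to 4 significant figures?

25.13

Checks: |HN| = 42.30 ✓; |NU| = 28.30 ✓.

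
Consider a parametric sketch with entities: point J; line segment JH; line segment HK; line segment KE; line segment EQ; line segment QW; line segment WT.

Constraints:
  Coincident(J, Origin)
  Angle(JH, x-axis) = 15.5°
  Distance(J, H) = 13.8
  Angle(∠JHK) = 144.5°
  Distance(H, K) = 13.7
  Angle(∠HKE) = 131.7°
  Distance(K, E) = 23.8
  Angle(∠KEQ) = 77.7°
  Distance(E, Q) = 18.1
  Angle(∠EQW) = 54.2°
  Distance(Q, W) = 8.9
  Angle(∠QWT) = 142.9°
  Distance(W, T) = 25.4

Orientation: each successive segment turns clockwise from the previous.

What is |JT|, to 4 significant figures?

44.32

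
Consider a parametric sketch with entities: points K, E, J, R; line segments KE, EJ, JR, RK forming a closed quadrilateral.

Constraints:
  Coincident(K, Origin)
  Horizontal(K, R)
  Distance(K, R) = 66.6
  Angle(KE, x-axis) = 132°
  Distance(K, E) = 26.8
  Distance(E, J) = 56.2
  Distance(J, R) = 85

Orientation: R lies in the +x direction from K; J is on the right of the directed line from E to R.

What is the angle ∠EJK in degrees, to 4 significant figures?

23.95°

Checks: |EJ| = 56.20 ✓; |JR| = 85.00 ✓.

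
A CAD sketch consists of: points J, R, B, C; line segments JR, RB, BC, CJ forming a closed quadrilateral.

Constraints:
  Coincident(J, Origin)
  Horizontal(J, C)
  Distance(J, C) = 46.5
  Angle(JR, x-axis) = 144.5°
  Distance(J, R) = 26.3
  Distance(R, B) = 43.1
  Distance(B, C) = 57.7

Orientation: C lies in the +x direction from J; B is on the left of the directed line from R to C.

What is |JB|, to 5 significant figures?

45.845

Checks: |RB| = 43.10 ✓; |BC| = 57.70 ✓.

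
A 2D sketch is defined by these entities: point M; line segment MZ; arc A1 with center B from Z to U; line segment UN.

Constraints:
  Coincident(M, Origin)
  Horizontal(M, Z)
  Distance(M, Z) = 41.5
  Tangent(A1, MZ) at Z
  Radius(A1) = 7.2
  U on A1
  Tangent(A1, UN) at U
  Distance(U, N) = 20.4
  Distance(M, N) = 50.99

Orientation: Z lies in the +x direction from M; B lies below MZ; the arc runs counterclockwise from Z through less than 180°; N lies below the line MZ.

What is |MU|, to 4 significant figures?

36.12

M is at the origin; MZ is horizontal with |MZ| = 41.5 and Z on the +x side, so Z = (41.50, 0.000). A1 meets MZ tangentially, so BZ is at right angles to MZ, so B = Z + (0, -7.2) = (41.50, -7.200). Since BU ⟂ UN (tangency), |BN| = √(7.2² + 20.4²) = 21.63 regardless of where U sits on A1. So N lies on both circle(M, 50.99) and circle(B, 21.63); the below-MZ intersection is N = (42.06, -28.83). U is the foot of the tangent from N: U = (34.77, -9.771).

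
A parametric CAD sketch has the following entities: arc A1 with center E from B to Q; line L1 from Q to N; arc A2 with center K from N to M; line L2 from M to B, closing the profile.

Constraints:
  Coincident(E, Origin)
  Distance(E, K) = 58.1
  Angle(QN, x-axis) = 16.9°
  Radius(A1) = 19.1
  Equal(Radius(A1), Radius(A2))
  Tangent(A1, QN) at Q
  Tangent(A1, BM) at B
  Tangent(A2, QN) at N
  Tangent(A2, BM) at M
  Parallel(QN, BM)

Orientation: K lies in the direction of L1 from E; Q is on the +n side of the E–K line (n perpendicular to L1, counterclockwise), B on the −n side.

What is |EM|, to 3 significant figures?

61.2

The slot axis is L1's direction at 16.9°, so u = (cos 16.9°, sin 16.9°) = (0.957, 0.291) and n = (−sin 16.9°, cos 16.9°) = (-0.291, 0.957). E is at the origin and K lies 58.1 along u from E, so K = 58.1·u = (55.6, 16.9). Tangency of A1 to both parallel lines with radius 19.1 puts Q and B at E ± 19.1·n: Q = (-5.55, 18.3), B = (5.55, -18.3). Equal radii place N and M the same way about K: N = K + 19.1·n = (50.0, 35.2), M = K − 19.1·n = (61.1, -1.39). Then |EM| = |M − E| = 61.2.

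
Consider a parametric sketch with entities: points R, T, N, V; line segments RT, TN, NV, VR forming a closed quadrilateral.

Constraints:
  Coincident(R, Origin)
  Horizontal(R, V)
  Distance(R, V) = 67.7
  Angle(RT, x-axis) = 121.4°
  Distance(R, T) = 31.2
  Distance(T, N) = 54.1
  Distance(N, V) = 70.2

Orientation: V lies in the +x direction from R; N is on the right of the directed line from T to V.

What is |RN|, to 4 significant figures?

24.42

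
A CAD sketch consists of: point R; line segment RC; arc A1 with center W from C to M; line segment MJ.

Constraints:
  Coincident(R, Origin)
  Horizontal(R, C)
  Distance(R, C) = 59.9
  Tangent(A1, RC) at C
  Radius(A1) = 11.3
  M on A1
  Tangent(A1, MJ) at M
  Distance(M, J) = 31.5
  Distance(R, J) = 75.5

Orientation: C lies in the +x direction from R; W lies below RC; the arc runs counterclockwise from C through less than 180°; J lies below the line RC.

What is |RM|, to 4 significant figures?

51.72

R is at the origin; R and C share the same y with |RC| = 59.9 and C on the +x side, so C = (59.90, 0.000). A1 meets RC tangentially, so WC is at right angles to RC, so W = C + (0, -11.3) = (59.90, -11.30). Since WM ⟂ MJ (tangency), |WJ| = √(11.3² + 31.5²) = 33.47 regardless of where M sits on A1. So J lies on both circle(R, 75.5) and circle(W, 33.47); the below-RC intersection is J = (60.81, -44.75). M is the foot of the tangent from J: M = (49.37, -15.40).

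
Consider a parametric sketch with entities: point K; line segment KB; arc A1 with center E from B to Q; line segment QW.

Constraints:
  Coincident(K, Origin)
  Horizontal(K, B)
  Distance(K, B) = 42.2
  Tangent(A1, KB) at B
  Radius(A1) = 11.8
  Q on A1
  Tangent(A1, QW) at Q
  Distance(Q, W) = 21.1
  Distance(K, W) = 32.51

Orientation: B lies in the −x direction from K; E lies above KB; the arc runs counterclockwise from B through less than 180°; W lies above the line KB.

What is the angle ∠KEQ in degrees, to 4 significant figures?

13.88°

K is at the origin; KB is horizontal with |KB| = 42.2 and B on the −x side, so B = (-42.20, 0.000). Since A1 is tangent to KB there, EB ⟂ KB, so E = B + (0, 11.8) = (-42.20, 11.80). Since EQ ⟂ QW (tangency), |EW| = √(11.8² + 21.1²) = 24.18 regardless of where Q sits on A1. So W lies on both circle(K, 32.51) and circle(E, 24.18); the above-KB intersection is W = (-21.54, 24.35). Q is the foot of the tangent from W: Q = (-31.93, 5.988).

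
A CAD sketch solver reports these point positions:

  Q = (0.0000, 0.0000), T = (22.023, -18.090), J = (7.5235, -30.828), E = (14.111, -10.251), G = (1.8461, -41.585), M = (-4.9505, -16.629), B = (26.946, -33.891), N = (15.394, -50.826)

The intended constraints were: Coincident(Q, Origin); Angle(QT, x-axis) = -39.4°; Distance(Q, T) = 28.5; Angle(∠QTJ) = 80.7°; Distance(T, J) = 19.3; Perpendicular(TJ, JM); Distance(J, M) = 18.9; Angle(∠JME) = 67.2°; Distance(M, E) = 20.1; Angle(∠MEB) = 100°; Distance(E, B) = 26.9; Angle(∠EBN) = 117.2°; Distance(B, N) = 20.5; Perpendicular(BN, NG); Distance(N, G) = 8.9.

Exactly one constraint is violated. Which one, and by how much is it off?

Distance(N, G) = 8.9 — off by 7.50.

Q = (0.00, 0.00) ✓; QT at -39.40° ✓; |QT| = 28.50 ✓; ∠QTJ = 80.70° ✓; |TJ| = 19.30 ✓; ∠(TJ, JM) = 90.00° ✓; |JM| = 18.90 ✓; ∠JME = 67.20° ✓; |ME| = 20.10 ✓; ∠MEB = 100.0° ✓; |EB| = 26.90 ✓; ∠EBN = 117.2° ✓; |BN| = 20.50 ✓; ∠(BN, NG) = 90.00° ✓; |NG| = 16.40 ✗.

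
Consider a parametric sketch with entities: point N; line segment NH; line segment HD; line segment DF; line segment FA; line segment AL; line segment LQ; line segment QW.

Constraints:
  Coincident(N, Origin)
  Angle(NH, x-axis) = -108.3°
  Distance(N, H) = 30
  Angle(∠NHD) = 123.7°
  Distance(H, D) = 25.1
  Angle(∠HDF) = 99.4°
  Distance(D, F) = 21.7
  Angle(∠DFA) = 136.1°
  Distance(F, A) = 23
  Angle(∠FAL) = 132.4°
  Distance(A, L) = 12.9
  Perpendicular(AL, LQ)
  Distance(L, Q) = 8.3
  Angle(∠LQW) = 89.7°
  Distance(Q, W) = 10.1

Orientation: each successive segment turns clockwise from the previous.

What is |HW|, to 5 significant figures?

34.620

N is at the origin; NH runs at -108.3° with length 30.0, so H = (-9.4198, -28.483). ∠NHD = 123.7° gives HD at -164.60° from the x-axis; with |HD| = 25.1, D = (-33.619, -35.148). ∠HDF = 99.4° gives DF at 114.80° from the x-axis; with |DF| = 21.7, F = (-42.721, -15.449). ∠DFA = 136.1° gives FA at 70.900° from the x-axis; with |FA| = 23.0, A = (-35.195, 6.2844). ∠FAL = 132.4° gives AL at 23.300° from the x-axis; with |AL| = 12.9, L = (-23.347, 11.387). The perpendicularity gives LQ at right angles to AL, so LQ runs at -66.700°; with |LQ| = 8.3, Q = (-20.064, 3.7638). ∠LQW = 89.7° gives QW at -157.00° from the x-axis; with |QW| = 10.1, W = (-29.361, -0.18258). Then |HW| = |W − H| = 34.620.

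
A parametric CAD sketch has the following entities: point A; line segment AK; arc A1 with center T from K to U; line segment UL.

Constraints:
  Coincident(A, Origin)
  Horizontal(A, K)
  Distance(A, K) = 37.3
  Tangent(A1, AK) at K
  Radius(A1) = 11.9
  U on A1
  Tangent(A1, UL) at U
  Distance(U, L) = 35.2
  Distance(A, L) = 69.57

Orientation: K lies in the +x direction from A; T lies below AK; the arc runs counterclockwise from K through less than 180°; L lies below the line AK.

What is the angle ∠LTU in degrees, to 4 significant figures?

71.32°

A is at the origin; AK is horizontal with |AK| = 37.3 and K on the +x side, so K = (37.30, 0.000). A1 meets AK tangentially, so TK is at right angles to AK, so T = K + (0, -11.9) = (37.30, -11.90). Since TU ⟂ UL (tangency), |TL| = √(11.9² + 35.2²) = 37.16 regardless of where U sits on A1. So L lies on both circle(A, 69.57) and circle(T, 37.16); the below-AK intersection is L = (52.27, -45.91). U is the foot of the tangent from L: U = (28.52, -19.93).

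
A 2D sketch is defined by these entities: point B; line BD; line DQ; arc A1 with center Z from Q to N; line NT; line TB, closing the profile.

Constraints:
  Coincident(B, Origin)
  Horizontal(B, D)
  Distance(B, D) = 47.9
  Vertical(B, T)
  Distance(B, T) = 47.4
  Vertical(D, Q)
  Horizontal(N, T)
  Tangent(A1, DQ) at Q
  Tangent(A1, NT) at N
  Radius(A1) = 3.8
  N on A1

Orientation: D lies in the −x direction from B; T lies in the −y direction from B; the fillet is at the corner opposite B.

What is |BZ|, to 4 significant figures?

62.01

B is at the origin; BD is horizontal with |BD| = 47.9 and D on the −x side, so D = (-47.90, 0.000). B and T share the same x with |BT| = 47.4 and T on the −y side, so T = (0.000, -47.40). The virtual corner opposite B is at (-47.90, -47.40). A1 meets DQ tangentially, so ZQ is at right angles to DQ and tangency of A1 to NT means the radius ZN is perpendicular to NT, with radius 3.8, so the center Z sits 3.8 in from both sides at Z = (-44.10, -43.60). Then |BZ| = |Z − B| = 62.01.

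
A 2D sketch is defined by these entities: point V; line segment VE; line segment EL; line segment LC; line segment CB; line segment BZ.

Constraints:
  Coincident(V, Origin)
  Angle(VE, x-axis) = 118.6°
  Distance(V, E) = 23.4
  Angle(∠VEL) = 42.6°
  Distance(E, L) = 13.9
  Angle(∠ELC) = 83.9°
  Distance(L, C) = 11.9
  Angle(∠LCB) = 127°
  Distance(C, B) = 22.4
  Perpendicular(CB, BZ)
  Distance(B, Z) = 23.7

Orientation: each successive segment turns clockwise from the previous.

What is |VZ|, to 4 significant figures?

38.20

∠LCB = 127.0° gives CB at -167.9° from the x-axis; with |CB| = 22.4, B = (-24.96, 0.5760). CB ⟂ BZ, so BZ runs at 102.1°; with |BZ| = 23.7, Z = (-29.92, 23.75). Then |VZ| = |Z − V| = 38.20.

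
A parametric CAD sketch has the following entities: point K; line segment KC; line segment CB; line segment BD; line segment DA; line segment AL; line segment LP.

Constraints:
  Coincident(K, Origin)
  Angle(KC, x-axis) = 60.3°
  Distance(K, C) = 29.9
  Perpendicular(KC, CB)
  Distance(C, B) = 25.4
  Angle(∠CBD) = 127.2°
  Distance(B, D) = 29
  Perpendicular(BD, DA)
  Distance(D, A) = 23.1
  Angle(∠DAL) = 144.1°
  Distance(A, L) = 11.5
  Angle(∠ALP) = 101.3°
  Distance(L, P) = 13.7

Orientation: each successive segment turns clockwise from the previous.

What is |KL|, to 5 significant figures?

15.003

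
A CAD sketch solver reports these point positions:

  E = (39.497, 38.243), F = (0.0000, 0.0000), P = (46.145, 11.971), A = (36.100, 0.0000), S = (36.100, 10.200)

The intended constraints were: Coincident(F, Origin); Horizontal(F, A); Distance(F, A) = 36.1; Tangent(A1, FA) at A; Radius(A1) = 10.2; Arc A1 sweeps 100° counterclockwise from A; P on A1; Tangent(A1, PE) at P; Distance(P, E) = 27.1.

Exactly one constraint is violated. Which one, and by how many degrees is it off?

Tangent(A1, PE) at P — off by 4.20°.

F = (0.00, 0.00) ✓; F.y = 0.00, A.y = 0.00 ✓; |FA| = 36.10 ✓; ∠(SA, AF) = 90.00° ✓; |SA| = 10.20 ✓; bearing(S→P) − bearing(S→A) = 100.0° ✓; |SP| = 10.20 ✓; ∠(SP, PE) = 85.80° ✗; |PE| = 27.10 ✓.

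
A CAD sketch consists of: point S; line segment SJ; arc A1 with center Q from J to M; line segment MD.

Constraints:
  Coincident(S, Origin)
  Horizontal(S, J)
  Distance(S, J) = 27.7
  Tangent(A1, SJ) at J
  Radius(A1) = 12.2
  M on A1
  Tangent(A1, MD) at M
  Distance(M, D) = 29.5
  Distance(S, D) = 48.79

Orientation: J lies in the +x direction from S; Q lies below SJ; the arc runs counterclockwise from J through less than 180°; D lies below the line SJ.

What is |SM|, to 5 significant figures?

21.584

Checks: |SJ| = 27.70 ✓; |QM| = 12.20 ✓; ∠(QM, MD) = 90.00° ✓; |MD| = 29.50 ✓; |SD| = 48.79 ✓.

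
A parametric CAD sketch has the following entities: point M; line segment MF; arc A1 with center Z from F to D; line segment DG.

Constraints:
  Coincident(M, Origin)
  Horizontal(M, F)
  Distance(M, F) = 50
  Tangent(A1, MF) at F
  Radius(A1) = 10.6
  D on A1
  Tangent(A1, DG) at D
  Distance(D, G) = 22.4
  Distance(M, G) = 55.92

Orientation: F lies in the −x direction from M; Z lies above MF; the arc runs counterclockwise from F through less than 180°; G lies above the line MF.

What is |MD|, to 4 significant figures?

41.57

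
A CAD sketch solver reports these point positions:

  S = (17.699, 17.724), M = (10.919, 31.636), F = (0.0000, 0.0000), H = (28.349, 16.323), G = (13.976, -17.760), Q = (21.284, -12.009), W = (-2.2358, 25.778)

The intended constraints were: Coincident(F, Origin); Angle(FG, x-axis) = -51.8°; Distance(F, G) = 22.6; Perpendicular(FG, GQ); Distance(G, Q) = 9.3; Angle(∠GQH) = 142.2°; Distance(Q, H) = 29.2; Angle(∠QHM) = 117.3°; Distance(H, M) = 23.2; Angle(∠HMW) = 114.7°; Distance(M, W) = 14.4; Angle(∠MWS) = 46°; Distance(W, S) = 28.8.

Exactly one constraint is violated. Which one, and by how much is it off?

Distance(W, S) = 28.8 — off by 7.30.

F = (0.00, 0.00) ✓; FG at -51.80° ✓; |FG| = 22.60 ✓; ∠(FG, GQ) = 90.00° ✓; |GQ| = 9.300 ✓; ∠GQH = 142.2° ✓; |QH| = 29.20 ✓; ∠QHM = 117.3° ✓; |HM| = 23.20 ✓; ∠HMW = 114.7° ✓; |MW| = 14.40 ✓; ∠MWS = 46.00° ✓; |WS| = 21.50 ✗.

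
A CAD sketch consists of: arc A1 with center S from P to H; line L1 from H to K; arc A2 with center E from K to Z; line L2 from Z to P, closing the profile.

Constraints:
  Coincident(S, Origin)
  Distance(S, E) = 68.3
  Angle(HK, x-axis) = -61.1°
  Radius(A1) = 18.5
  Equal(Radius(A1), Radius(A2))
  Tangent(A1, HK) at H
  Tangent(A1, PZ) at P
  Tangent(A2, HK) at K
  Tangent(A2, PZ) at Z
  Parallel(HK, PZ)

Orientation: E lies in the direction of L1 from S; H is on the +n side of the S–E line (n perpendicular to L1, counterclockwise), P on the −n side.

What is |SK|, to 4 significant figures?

70.76

Tangency of A1 to both parallel lines with radius 18.5 puts H and P at S ± 18.5·n: H = (16.20, 8.941), P = (-16.20, -8.941). Equal radii place K and Z the same way about E: K = E + 18.5·n = (49.20, -50.85), Z = E − 18.5·n = (16.81, -68.73). Then |SK| = |K − S| = 70.76.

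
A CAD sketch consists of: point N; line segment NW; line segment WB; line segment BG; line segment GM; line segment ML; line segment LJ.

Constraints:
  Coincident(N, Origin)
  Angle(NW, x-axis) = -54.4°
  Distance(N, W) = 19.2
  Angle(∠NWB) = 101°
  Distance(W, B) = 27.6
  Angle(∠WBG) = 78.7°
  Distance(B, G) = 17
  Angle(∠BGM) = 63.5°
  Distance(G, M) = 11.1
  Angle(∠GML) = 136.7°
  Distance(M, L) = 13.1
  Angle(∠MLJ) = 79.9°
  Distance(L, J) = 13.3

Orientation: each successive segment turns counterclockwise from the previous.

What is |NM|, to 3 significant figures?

21.2

∠WBG = 78.7° gives BG at 126° from the x-axis; with |BG| = 17.0, G = (26.3, 9.65). ∠BGM = 63.5° gives GM at -118° from the x-axis; with |GM| = 11.1, M = (21.2, -0.188). Then |NM| = |M − N| = 21.2.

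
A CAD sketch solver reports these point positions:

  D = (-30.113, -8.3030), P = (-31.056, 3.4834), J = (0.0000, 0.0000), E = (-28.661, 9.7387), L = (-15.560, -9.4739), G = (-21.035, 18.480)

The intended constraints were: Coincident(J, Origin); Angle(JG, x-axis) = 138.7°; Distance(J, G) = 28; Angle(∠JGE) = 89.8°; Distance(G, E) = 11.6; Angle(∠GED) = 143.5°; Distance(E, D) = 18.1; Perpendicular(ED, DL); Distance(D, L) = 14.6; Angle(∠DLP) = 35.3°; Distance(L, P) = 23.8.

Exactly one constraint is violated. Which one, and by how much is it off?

Distance(L, P) = 23.8 — off by 3.60.

J = (0.00, 0.00) ✓; JG at 138.7° ✓; |JG| = 28.00 ✓; ∠JGE = 89.80° ✓; |GE| = 11.60 ✓; ∠GED = 143.5° ✓; |ED| = 18.10 ✓; ∠(ED, DL) = 90.00° ✓; |DL| = 14.60 ✓; ∠DLP = 35.30° ✓; |LP| = 20.20 ✗.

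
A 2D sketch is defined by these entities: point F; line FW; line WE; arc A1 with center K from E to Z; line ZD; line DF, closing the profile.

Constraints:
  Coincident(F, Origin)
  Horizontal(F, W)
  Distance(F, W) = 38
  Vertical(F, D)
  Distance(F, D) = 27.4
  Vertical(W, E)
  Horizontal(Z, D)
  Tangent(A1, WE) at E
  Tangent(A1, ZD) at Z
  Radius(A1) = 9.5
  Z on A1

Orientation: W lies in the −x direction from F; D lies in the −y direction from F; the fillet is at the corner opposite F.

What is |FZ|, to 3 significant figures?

39.5

F is at the origin; FW is horizontal with |FW| = 38.0 and W on the −x side, so W = (-38.0, 0.00). F and D share the same x with |FD| = 27.4 and D on the −y side, so D = (0.00, -27.4). The virtual corner opposite F is at (-38.0, -27.4). Since A1 is tangent to WE there, KE ⟂ WE and A1 meets ZD tangentially, so KZ is at right angles to ZD, with radius 9.5, so the center K sits 9.5 in from both sides at K = (-28.5, -17.9). That places the tangent points at E = (-38.0, -17.9) on WE and Z = (-28.5, -27.4) on ZD. Then |FZ| = |Z − F| = 39.5.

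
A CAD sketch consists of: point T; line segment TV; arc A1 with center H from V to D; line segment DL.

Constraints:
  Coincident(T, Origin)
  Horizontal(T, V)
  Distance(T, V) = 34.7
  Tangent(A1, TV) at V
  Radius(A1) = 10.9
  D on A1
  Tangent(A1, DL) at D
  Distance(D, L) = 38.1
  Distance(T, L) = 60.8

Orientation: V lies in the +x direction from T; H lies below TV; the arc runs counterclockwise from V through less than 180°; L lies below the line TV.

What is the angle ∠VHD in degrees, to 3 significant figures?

105°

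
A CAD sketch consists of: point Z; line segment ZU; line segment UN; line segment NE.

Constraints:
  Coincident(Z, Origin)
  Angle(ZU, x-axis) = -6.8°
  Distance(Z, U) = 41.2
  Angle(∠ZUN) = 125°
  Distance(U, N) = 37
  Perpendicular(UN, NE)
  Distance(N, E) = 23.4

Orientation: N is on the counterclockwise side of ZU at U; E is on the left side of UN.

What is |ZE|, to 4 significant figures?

61.51

∠ZUN = 125.0°, so UN runs at -6.8° + (180° − 125.0°) = 48.20° from the x-axis; with |UN| = 37.0, N = U + 37.0·(cos 48.20°, sin 48.20°) = (65.57, 22.70). The perpendicularity gives NE at right angles to UN; with |NE| = 23.4 on the left of UN, E = N + 23.4·(-0.7455, 0.6665) = (48.13, 38.30). Then |ZE| = |E − Z| = 61.51.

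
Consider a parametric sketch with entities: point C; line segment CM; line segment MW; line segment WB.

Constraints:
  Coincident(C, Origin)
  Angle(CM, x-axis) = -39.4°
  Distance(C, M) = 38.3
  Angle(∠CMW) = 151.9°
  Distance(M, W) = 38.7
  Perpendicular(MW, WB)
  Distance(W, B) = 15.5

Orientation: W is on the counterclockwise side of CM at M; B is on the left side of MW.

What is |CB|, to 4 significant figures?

72.53

C is at the origin; CM runs at -39.4° with length 38.3, so M = 38.3·(cos -39.4°, sin -39.4°) = (29.60, -24.31). ∠CMW = 151.9°, so MW runs at -39.4° + (180° − 151.9°) = -11.30° from the x-axis; with |MW| = 38.7, W = M + 38.7·(cos -11.30°, sin -11.30°) = (67.55, -31.89). MW is perpendicular to WB; with |WB| = 15.5 on the left of MW, B = W + 15.5·(0.1959, 0.9806) = (70.58, -16.69). Then |CB| = |B − C| = 72.53.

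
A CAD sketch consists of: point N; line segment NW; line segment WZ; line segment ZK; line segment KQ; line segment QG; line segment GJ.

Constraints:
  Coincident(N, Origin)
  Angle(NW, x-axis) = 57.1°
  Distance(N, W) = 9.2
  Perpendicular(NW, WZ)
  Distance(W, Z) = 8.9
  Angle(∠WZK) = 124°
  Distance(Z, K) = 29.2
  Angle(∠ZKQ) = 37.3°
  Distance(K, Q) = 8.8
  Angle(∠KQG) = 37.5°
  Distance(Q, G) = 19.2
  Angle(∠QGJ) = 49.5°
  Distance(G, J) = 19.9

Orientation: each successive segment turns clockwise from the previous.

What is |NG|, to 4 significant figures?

35.58

N is at the origin; NW runs at 57.1° with length 9.2, so W = (4.997, 7.725). The perpendicularity gives WZ at right angles to NW, so WZ runs at -32.90°; with |WZ| = 8.9, Z = (12.47, 2.890). ∠WZK = 124.0° gives ZK at -88.90° from the x-axis; with |ZK| = 29.2, K = (13.03, -26.30). ∠ZKQ = 37.3° gives KQ at 128.4° from the x-axis; with |KQ| = 8.8, Q = (7.564, -19.41). ∠KQG = 37.5° gives QG at -14.10° from the x-axis; with |QG| = 19.2, G = (26.19, -24.09). Then |NG| = |G − N| = 35.58.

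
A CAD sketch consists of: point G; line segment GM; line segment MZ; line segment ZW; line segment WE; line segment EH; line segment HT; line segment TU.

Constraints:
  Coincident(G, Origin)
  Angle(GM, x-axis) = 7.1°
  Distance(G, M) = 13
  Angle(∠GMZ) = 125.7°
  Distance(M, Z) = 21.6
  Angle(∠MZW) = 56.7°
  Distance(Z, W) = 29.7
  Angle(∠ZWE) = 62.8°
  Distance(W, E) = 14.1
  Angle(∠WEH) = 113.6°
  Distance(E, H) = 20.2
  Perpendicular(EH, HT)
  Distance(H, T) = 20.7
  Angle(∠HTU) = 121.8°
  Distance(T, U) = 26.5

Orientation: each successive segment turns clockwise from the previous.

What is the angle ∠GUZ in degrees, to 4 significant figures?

47.61°

G is at the origin; GM runs at 7.1° with length 13.0, so M = (12.90, 1.607). ∠GMZ = 125.7° gives MZ at -47.20° from the x-axis; with |MZ| = 21.6, Z = (27.58, -14.24). ∠MZW = 56.7° gives ZW at -170.5° from the x-axis; with |ZW| = 29.7, W = (-1.716, -19.14). ∠ZWE = 62.8° gives WE at 72.30° from the x-axis; with |WE| = 14.1, E = (2.570, -5.711). ∠WEH = 113.6° gives EH at 5.900° from the x-axis; with |EH| = 20.2, H = (22.66, -3.635). The perpendicularity gives HT at right angles to EH, so HT runs at -84.10°; with |HT| = 20.7, T = (24.79, -24.23). ∠HTU = 121.8° gives TU at -142.3° from the x-axis; with |TU| = 26.5, U = (3.824, -40.43). Then cos ∠GUZ = UG·UZ / (|UG||UZ|), giving 47.61°.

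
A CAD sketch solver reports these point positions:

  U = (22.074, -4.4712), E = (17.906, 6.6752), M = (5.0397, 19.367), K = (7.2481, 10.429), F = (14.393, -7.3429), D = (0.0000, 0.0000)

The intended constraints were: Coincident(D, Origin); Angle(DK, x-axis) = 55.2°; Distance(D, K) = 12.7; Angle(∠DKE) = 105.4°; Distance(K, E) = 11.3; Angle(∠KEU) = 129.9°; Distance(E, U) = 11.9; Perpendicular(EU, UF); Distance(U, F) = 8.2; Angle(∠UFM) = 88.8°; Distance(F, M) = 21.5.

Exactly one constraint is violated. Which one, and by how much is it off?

Distance(F, M) = 21.5 — off by 6.80.

D = (0.00, 0.00) ✓; DK at 55.20° ✓; |DK| = 12.70 ✓; ∠DKE = 105.4° ✓; |KE| = 11.30 ✓; ∠KEU = 129.9° ✓; |EU| = 11.90 ✓; ∠(EU, UF) = 90.00° ✓; |UF| = 8.200 ✓; ∠UFM = 88.80° ✓; |FM| = 28.30 ✗.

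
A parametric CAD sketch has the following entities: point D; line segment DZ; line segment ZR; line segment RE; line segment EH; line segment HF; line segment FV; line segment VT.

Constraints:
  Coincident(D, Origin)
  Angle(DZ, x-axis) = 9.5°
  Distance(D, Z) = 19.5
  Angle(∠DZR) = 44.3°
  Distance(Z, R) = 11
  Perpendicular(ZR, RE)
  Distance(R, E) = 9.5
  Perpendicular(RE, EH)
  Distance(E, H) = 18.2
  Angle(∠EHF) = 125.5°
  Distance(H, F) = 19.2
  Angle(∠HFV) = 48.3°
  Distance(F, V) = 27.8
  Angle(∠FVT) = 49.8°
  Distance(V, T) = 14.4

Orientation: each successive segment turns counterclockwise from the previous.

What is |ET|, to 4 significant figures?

12.44

D is at the origin; DZ runs at 9.5° with length 19.5, so Z = (19.23, 3.218). ∠DZR = 44.3° gives ZR at 145.2° from the x-axis; with |ZR| = 11.0, R = (10.20, 9.496). The perpendicularity gives RE at right angles to ZR, so RE runs at -124.8°; with |RE| = 9.5, E = (4.778, 1.695). The perpendicularity gives EH at right angles to RE, so EH runs at -34.80°; with |EH| = 18.2, H = (19.72, -8.692). ∠EHF = 125.5° gives HF at 19.70° from the x-axis; with |HF| = 19.2, F = (37.80, -2.219). ∠HFV = 48.3° gives FV at 151.4° from the x-axis; with |FV| = 27.8, V = (13.39, 11.09). ∠FVT = 49.8° gives VT at -78.40° from the x-axis; with |VT| = 14.4, T = (16.29, -3.018). Then |ET| = |T − E| = 12.44.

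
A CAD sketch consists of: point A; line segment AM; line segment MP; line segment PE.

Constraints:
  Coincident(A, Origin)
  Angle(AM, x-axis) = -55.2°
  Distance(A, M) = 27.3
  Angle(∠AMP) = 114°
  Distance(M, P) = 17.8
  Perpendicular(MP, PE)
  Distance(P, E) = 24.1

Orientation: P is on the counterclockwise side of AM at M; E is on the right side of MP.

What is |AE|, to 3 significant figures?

56.9

∠AMP = 114.0°, so MP runs at -55.2° + (180° − 114.0°) = 10.8° from the x-axis; with |MP| = 17.8, P = M + 17.8·(cos 10.8°, sin 10.8°) = (33.1, -19.1). MP is perpendicular to PE; with |PE| = 24.1 on the right of MP, E = P + 24.1·(0.187, -0.982) = (37.6, -42.8). Then |AE| = |E − A| = 56.9.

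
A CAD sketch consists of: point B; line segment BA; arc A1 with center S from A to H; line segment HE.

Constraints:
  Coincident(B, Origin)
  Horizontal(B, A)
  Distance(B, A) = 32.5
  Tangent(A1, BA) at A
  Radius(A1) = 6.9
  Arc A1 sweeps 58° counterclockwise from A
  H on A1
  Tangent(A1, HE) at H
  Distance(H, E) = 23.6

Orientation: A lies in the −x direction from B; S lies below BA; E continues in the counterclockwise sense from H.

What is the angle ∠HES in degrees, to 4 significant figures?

16.30°

B is at the origin; BA is horizontal with |BA| = 32.5 and A on the −x side, so A = (-32.50, 0.000). A1 meets BA tangentially, so SA is at right angles to BA, so S = A + (0, -6.9) = (-32.50, -6.900). On A1, A sits at bearing 90° from S; a 58° counterclockwise sweep puts H at bearing 148°, so H = S + 6.9·(cos 148°, sin 148°) = (-38.35, -3.244). The tangent condition forces SH to be normal to HE, so HE runs along (−sin 148°, cos 148°); with |HE| = 23.6, E = (-50.86, -23.26). Then cos ∠HES = EH·ES / (|EH||ES|), giving 16.30°.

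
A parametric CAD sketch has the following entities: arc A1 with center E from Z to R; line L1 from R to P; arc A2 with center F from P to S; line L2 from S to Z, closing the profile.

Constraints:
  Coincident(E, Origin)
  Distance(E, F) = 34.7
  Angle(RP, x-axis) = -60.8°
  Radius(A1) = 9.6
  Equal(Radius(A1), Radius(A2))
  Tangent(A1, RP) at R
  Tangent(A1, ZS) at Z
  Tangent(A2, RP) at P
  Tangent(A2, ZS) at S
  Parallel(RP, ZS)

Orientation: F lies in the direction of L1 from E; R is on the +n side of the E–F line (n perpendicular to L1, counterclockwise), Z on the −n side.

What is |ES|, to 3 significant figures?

36.0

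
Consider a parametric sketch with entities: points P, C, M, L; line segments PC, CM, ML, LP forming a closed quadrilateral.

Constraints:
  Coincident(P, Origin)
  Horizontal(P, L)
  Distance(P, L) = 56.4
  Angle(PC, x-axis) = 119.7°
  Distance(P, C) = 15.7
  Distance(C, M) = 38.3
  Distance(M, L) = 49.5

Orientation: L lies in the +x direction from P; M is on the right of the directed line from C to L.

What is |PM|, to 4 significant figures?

22.60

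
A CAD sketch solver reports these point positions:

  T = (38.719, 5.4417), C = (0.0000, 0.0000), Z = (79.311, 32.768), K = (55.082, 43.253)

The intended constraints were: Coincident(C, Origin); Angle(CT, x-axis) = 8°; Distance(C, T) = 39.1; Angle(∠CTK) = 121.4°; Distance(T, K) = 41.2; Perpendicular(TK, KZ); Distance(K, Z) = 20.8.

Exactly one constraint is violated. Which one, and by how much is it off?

Distance(K, Z) = 20.8 — off by 5.60.

C = (0.00, 0.00) ✓; CT at 8.000° ✓; |CT| = 39.10 ✓; ∠CTK = 121.4° ✓; |TK| = 41.20 ✓; ∠(TK, KZ) = 90.00° ✓; |KZ| = 26.40 ✗.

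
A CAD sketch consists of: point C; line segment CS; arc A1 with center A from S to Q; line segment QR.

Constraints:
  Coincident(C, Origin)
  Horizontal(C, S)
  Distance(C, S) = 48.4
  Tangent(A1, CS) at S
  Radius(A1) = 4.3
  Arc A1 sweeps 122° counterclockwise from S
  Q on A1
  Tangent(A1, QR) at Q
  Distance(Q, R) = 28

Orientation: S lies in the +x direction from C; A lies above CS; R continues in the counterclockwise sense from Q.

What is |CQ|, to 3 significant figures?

52.5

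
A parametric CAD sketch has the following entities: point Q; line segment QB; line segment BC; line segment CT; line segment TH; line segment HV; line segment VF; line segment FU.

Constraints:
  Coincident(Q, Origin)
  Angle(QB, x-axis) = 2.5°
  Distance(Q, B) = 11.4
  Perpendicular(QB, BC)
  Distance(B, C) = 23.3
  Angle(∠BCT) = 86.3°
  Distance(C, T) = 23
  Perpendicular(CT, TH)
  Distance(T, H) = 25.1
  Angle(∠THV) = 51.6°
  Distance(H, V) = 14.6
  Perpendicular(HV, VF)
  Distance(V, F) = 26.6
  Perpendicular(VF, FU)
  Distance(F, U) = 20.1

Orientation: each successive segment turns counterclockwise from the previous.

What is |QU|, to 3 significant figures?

34.3

HV ⟂ VF, so VF runs at 135°; with |VF| = 26.6, F = (-18.1, 25.5). VF ⟂ FU, so FU runs at -135°; with |FU| = 20.1, U = (-32.4, 11.4). Then |QU| = |U − Q| = 34.3.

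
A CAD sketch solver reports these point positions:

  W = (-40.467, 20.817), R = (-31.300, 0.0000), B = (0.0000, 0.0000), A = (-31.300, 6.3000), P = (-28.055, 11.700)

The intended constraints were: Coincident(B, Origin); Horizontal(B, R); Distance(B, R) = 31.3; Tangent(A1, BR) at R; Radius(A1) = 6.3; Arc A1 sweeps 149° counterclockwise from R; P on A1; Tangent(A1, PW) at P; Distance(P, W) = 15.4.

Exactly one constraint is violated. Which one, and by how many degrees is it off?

Tangent(A1, PW) at P — off by 5.30°.

B = (0.00, 0.00) ✓; B.y = 0.00, R.y = 0.00 ✓; |BR| = 31.30 ✓; ∠(AR, RB) = 90.00° ✓; |AR| = 6.300 ✓; bearing(A→P) − bearing(A→R) = 149.0° ✓; |AP| = 6.300 ✓; ∠(AP, PW) = 95.30° ✗; |PW| = 15.40 ✓.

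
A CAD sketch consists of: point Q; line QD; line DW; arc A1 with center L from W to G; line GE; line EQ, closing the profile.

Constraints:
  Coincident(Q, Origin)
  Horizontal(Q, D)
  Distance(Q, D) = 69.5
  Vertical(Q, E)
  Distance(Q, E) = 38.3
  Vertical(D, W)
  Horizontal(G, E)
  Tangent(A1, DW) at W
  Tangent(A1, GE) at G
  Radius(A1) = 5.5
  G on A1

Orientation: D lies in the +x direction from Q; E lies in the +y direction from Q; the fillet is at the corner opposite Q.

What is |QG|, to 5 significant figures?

74.585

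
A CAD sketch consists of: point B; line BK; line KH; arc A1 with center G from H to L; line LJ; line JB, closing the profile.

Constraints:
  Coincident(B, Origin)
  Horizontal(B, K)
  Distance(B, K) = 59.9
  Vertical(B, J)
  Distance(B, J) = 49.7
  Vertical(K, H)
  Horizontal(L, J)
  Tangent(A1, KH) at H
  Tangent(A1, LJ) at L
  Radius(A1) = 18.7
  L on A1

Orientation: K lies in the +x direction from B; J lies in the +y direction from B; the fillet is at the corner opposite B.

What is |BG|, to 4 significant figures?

51.56

B and J share the same x with |BJ| = 49.7 and J on the +y side, so J = (0.000, 49.70). The virtual corner opposite B is at (59.90, 49.70). A1 meets KH tangentially, so GH is at right angles to KH and A1 meets LJ tangentially, so GL is at right angles to LJ, with radius 18.7, so the center G sits 18.7 in from both sides at G = (41.20, 31.00). Then |BG| = |G − B| = 51.56.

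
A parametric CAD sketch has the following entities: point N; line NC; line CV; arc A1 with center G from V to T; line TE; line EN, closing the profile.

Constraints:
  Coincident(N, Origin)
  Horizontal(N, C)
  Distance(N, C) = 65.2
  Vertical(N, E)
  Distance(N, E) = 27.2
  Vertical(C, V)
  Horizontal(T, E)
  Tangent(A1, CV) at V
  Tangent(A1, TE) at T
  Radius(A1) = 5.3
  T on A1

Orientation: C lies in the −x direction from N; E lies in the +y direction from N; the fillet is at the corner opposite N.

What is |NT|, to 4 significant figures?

65.79

The virtual corner opposite N is at (-65.20, 27.20). The tangent condition forces GV to be normal to CV and tangency of A1 to TE means the radius GT is perpendicular to TE, with radius 5.3, so the center G sits 5.3 in from both sides at G = (-59.90, 21.90). That places the tangent points at V = (-65.20, 21.90) on CV and T = (-59.90, 27.20) on TE. Then |NT| = |T − N| = 65.79.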